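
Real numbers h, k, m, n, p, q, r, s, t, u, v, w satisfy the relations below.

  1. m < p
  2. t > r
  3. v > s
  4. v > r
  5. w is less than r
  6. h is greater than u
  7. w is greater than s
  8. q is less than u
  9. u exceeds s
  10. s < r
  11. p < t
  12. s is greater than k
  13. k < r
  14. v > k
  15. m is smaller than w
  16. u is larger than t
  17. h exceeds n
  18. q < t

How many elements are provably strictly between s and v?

The relations place s below v. An element lies strictly between them when it is forced above s and also forced below v.
Above s: {w, r, t, u, h}. Below v: {k, m, w, r}.
Intersection: {w, r} — 2.

2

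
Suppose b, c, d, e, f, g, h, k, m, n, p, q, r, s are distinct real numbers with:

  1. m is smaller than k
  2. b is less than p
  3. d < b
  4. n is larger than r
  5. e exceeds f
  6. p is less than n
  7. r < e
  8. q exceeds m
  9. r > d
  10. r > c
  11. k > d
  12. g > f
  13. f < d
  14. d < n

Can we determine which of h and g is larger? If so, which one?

Following every chain through g: below g we get f.
h is not reached, and no chain runs the other way from h to g.
So the given relations leave the order of g and h undetermined.

undetermined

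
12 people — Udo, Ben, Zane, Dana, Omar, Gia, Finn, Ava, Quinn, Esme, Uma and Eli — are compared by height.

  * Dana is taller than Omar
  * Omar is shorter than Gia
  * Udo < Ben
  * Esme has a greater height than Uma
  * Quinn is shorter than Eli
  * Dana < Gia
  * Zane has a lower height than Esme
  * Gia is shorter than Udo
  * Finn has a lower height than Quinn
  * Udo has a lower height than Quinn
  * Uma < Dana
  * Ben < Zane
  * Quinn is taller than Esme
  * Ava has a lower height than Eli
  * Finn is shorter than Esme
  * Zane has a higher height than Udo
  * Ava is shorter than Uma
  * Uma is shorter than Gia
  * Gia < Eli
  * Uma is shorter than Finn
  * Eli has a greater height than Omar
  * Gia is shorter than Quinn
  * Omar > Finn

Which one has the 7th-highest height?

Gia

Piecing the relations together gives one ordering: Ava < Uma < Finn < Omar < Dana < Gia < Udo < Ben < Zane < Esme < Quinn < Eli.
Counting 7 from the largest end gives Gia.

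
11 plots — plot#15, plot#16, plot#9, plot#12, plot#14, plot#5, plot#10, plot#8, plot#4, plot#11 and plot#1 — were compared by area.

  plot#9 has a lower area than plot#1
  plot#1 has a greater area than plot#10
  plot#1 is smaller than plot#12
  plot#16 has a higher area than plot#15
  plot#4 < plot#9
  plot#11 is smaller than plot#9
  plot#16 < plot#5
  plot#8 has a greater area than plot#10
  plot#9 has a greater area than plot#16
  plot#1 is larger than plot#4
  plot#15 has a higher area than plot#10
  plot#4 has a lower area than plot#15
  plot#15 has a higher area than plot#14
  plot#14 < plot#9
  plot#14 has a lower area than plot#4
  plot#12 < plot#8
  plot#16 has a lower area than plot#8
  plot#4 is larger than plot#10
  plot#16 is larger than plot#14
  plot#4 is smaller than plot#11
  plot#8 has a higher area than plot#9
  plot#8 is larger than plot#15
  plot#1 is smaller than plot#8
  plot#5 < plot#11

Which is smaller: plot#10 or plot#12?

Chaining the given relations: plot#10 < plot#4 < plot#15 < plot#16 < plot#5 < plot#11 < plot#9 < plot#1 < plot#12.
So plot#10 < plot#12; plot#10 is the smaller of the two.

plot#10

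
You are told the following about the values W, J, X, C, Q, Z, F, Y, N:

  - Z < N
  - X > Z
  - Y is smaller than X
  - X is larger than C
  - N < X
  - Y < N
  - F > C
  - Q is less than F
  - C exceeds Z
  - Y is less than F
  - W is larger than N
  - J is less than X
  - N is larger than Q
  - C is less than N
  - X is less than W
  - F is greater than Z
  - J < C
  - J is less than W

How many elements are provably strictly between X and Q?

Chaining upward from Q reaches: F, N, W.
Chaining downward from X reaches: Z, Y, J, C, N.
Strictly between Q and X are those in both lists: N — 1 element.

1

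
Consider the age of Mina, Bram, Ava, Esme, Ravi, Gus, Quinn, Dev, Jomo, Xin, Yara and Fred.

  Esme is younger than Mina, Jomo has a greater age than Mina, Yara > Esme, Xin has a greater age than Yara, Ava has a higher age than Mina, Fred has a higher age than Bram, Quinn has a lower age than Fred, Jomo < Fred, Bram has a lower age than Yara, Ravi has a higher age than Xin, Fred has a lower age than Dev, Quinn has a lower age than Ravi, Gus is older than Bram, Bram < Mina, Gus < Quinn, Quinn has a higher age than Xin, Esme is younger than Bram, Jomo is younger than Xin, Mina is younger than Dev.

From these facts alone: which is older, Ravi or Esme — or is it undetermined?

Ravi

Esme < Bram and Bram < Mina give Esme < Mina.
Then Mina < Jomo extends the chain to Jomo.
With Jomo < Xin: Esme < Bram < Mina < Jomo < Xin.
Then Xin < Quinn extends the chain to Quinn.
Then Quinn < Ravi extends the chain to Ravi.
So Ravi is older.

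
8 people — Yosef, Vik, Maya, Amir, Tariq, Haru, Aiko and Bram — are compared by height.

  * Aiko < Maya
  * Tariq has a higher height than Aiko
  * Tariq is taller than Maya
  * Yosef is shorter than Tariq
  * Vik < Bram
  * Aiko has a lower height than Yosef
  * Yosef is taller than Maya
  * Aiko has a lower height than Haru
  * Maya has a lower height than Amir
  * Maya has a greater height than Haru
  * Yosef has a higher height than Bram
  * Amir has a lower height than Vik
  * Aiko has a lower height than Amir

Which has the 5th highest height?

Amir

The consecutive relations fix a unique order: Aiko < Haru < Maya < Amir < Vik < Bram < Yosef < Tariq.
Counting 5 from the largest end gives Amir.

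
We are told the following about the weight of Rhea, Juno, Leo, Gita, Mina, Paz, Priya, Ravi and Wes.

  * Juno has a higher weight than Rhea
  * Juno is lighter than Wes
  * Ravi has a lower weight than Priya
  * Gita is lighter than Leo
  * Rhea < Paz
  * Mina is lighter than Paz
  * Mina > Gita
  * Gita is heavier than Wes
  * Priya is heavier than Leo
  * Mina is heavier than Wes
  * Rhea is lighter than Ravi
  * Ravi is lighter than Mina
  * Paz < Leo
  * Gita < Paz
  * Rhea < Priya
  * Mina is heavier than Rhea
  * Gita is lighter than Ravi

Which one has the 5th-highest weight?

Ravi

Chaining the given pairs: Rhea < Juno < Wes < Gita < Ravi < Mina < Paz < Leo < Priya.
Counting 5 from the largest end gives Ravi.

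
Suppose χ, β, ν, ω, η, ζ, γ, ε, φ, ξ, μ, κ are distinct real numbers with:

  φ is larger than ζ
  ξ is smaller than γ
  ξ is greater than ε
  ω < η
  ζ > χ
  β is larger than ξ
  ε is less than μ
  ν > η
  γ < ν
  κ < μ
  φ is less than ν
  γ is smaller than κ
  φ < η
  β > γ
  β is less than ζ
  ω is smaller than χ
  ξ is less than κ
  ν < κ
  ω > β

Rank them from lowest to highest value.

ε < ξ < γ < β < ω < χ < ζ < φ < η < ν < κ < μ

The consecutive links are each given: ε < ξ; ξ < γ; γ < β; β < ω; ω < χ; χ < ζ; ζ < φ; φ < η; η < ν; ν < κ; κ < μ.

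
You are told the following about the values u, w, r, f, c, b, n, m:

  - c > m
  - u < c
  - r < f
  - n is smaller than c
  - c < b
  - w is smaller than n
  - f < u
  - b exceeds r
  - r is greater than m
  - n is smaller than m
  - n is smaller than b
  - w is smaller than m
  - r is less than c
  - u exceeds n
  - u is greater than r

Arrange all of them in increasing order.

Nothing is placed below w, so it is least; from there w < n; n < m; m < r; r < f; f < u; u < c; c < b, each given directly.

w < n < m < r < f < u < c < b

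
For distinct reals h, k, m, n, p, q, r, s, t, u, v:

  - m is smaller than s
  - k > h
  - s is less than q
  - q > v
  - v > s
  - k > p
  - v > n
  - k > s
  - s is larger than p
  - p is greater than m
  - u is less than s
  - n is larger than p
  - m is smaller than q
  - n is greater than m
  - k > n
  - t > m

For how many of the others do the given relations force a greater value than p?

5

Directly above p: s, n, k.
One step further: v, q (5 so far).
No other element is forced above p by the given relations, so the count is 5.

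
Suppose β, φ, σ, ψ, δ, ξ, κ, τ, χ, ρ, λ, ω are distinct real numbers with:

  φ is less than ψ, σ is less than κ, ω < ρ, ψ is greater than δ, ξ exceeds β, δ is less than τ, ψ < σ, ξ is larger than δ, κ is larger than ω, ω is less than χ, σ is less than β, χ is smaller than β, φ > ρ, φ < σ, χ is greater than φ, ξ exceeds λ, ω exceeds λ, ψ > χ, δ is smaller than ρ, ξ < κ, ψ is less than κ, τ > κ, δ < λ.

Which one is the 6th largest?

ψ

Chaining the given pairs: δ < λ < ω < ρ < φ < χ < ψ < σ < β < ξ < κ < τ.
Counting 6 from the largest end gives ψ.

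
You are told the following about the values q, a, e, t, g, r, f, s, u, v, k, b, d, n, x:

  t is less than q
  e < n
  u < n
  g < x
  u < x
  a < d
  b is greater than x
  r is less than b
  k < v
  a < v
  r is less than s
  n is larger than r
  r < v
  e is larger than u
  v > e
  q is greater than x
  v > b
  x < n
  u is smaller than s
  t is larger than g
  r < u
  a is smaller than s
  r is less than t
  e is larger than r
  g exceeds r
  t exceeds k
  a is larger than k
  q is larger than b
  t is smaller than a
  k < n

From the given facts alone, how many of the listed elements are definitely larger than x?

4

The elements the relations force above x are n, b, q, v — no chain reaches any other.
That is 4.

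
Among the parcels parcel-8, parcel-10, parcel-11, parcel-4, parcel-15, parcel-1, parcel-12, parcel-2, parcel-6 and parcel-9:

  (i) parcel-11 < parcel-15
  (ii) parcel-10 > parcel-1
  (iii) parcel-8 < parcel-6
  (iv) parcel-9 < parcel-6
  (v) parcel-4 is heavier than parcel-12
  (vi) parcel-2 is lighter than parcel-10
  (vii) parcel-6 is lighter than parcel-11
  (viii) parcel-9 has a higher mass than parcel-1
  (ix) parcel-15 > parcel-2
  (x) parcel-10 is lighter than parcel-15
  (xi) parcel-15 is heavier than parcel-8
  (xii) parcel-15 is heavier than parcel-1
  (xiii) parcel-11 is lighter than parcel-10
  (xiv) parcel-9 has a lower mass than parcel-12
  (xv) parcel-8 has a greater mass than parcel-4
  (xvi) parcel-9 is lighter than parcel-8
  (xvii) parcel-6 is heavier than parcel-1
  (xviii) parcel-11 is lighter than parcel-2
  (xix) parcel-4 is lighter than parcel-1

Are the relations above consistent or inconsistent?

inconsistent

We have parcel-4 < parcel-1 stated directly, yet also parcel-1 < parcel-9 < parcel-12 < parcel-4 by chaining the others — so parcel-1 < parcel-4. Contradiction.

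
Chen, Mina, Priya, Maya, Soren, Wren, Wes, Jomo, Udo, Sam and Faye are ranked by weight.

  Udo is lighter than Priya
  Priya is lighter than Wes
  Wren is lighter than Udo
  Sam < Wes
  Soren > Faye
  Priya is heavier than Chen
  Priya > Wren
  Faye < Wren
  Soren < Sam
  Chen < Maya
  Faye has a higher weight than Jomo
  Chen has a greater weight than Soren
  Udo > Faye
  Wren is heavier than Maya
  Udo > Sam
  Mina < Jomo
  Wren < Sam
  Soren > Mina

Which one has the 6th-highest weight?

Maya

Piecing the relations together gives one ordering: Mina < Jomo < Faye < Soren < Chen < Maya < Wren < Sam < Udo < Priya < Wes.
Counting 6 from the largest end gives Maya.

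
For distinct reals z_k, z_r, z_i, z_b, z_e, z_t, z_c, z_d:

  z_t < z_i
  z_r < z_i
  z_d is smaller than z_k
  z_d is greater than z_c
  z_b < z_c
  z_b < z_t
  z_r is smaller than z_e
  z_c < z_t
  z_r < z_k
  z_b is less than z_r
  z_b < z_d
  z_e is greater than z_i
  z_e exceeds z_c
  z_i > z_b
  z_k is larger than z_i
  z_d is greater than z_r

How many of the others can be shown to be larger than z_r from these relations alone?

The elements the relations force above z_r are z_d, z_i, z_e, z_k — no chain reaches any other.
That is 4.

4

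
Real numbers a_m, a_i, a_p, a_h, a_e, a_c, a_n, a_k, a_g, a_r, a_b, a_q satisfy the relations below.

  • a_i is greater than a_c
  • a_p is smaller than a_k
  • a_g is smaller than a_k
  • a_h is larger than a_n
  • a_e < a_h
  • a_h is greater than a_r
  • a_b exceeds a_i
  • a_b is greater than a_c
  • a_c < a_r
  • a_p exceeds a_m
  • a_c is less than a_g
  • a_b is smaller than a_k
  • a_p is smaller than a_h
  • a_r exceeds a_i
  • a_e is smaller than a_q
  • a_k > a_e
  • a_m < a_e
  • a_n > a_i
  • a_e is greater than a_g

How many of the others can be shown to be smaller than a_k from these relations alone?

From a_k the given relations immediately reach a_g, a_e, a_b, a_p.
From those, a_m, a_c, a_i — 7 in total.
Nothing else is reachable below a_k; 7 in all.

7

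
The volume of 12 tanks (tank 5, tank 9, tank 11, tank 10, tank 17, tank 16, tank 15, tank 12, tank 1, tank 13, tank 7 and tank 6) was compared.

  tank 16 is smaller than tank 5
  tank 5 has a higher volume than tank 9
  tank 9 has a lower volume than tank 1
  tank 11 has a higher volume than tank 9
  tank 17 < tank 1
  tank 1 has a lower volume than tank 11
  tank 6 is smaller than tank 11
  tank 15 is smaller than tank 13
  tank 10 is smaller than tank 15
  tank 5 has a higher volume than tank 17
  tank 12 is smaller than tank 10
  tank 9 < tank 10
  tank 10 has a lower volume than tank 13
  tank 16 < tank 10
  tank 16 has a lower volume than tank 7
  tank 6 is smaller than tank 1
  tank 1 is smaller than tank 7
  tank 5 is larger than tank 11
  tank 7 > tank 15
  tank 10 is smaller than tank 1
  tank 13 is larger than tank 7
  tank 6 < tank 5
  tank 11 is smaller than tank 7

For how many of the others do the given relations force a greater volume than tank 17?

5

Directly above tank 17: tank 1, tank 5.
One step further: tank 11, tank 7 (4 so far).
One step further: tank 13 (5 so far).
Nothing else is reachable above tank 17; 5 in all.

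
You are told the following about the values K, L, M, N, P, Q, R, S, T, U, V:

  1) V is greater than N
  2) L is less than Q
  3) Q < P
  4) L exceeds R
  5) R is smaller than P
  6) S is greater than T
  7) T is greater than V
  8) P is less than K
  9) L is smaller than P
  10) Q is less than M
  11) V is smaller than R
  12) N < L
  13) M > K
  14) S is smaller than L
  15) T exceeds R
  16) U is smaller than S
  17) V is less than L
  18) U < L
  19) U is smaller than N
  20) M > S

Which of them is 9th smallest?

P

The consecutive relations fix a unique order: U < N < V < R < T < S < L < Q < P < K < M.
Counting 9 from the smallest end gives P.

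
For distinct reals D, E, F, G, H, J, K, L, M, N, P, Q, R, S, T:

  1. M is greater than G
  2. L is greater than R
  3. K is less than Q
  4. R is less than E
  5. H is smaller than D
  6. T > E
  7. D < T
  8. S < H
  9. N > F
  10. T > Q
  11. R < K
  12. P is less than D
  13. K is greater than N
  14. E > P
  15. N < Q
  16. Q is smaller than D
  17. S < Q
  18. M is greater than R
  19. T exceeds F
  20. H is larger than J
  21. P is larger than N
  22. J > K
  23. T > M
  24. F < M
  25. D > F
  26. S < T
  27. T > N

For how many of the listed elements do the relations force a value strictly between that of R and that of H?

2

Chaining upward from R reaches: L, K, J, M, Q, D, E, T.
Chaining downward from H reaches: F, N, K, J, S.
Strictly between R and H are those in both lists: K, J — 2 elements.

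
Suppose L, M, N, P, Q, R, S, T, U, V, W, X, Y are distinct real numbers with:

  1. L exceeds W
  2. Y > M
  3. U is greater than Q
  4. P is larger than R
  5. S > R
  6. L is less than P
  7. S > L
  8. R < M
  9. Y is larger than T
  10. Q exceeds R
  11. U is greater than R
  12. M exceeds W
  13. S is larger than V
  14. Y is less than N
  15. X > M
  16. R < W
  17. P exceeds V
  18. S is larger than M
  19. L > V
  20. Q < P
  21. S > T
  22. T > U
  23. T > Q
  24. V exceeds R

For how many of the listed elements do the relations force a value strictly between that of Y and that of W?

1

The relations place W below Y. An element lies strictly between them when it is forced above W and also forced below Y.
Above W: {M, X, L, P, N, S}. Below Y: {R, Q, U, T, M}.
Intersection: {M} — 1.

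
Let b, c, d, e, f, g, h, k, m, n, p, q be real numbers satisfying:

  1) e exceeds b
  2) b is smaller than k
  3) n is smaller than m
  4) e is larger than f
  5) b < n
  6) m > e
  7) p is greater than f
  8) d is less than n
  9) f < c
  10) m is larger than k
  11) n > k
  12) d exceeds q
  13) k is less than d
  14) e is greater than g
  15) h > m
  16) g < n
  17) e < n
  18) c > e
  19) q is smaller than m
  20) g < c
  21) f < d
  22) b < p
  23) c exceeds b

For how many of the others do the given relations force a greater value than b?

Directly above b: k, p, e, n, c.
One step further: d, m (7 so far).
One step further: h (8 so far).
No other element is forced above b by the given relations, so the count is 8.

8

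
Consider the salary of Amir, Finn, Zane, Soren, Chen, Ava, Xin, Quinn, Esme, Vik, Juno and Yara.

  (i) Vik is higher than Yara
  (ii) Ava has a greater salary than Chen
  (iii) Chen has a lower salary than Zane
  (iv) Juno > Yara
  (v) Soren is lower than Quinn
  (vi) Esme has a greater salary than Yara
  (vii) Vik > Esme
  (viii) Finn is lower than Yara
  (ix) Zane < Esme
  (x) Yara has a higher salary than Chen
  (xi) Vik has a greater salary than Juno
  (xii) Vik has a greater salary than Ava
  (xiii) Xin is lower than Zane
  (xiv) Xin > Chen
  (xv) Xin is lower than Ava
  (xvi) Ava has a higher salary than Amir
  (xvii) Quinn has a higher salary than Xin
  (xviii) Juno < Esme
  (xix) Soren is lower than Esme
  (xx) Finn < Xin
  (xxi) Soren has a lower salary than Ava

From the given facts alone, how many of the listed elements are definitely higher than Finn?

The elements the relations force above Finn are Xin, Zane, Yara, Juno, Ava, Esme, Quinn, Vik — no chain reaches any other.
That is 8.

8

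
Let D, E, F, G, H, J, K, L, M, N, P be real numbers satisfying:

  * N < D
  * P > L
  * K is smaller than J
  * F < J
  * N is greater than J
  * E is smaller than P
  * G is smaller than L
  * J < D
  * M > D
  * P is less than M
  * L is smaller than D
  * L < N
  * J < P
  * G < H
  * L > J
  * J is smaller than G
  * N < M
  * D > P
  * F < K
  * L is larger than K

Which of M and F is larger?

M

F < K and K < J give F < J.
Then J < G extends the chain to G.
Then G < L extends the chain to L.
Then L < N extends the chain to N.
With N < D: F < K < J < G < L < N < D.
With D < M: F < K < J < G < L < N < D < M.
So F < M; M is the larger of the two.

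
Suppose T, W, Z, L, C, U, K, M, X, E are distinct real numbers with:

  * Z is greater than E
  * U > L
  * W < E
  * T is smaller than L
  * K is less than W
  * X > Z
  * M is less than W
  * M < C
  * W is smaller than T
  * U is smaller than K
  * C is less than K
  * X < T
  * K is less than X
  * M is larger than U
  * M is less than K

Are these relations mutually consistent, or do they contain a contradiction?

Chaining the given relations yields U < M < C < K < W < E < Z < X < T < L, so U < L. But one relation states L < U. These cannot both hold.

inconsistent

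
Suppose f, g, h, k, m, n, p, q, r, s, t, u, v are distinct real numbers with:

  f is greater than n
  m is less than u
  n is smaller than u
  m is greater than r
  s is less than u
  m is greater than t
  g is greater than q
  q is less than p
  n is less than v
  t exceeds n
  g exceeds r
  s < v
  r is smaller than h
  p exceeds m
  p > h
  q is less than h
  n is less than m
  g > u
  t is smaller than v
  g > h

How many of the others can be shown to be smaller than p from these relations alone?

6

Directly below p: q, m, h.
One step further: n, r, t (6 so far).
Nothing else is reachable below p; 6 in all.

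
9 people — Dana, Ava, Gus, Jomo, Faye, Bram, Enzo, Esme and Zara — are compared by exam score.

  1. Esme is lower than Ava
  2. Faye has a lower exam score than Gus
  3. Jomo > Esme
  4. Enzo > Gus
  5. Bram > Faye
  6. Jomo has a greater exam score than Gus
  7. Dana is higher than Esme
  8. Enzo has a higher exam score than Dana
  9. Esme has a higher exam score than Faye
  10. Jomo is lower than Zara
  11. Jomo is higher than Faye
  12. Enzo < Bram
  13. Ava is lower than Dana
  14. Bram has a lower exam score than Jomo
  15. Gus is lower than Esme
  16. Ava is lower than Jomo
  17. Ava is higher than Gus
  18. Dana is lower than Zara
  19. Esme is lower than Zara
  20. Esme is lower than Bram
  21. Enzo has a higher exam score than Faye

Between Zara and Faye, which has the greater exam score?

Zara

Faye < Gus and Gus < Esme give Faye < Esme.
Then Esme < Ava extends the chain to Ava.
Then Ava < Dana extends the chain to Dana.
Then Dana < Enzo extends the chain to Enzo.
Then Enzo < Bram extends the chain to Bram.
With Bram < Jomo: Faye < Gus < Esme < Ava < Dana < Enzo < Bram < Jomo.
With Jomo < Zara: Faye < Gus < Esme < Ava < Dana < Enzo < Bram < Jomo < Zara.
So Faye < Zara; Zara is the higher of the two.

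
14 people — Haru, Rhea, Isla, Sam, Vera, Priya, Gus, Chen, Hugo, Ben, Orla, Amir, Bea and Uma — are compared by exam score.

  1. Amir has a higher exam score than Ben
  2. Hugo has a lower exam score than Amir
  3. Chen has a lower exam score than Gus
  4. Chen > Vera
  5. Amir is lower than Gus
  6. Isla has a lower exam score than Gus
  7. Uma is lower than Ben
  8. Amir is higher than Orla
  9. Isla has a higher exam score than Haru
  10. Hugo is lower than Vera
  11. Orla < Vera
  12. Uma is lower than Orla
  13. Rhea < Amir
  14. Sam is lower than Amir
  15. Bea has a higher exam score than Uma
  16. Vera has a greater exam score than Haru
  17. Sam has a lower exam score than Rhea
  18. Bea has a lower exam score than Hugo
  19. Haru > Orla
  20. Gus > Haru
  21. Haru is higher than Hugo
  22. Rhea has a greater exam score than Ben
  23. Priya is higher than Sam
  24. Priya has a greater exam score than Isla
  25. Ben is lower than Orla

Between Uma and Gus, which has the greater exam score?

Gus

Uma < Bea and Bea < Hugo give Uma < Hugo.
With Hugo < Haru: Uma < Bea < Hugo < Haru.
With Haru < Vera: Uma < Bea < Hugo < Haru < Vera.
Then Vera < Chen extends the chain to Chen.
With Chen < Gus: Uma < Bea < Hugo < Haru < Vera < Chen < Gus.
So Uma < Gus; Gus is the higher of the two.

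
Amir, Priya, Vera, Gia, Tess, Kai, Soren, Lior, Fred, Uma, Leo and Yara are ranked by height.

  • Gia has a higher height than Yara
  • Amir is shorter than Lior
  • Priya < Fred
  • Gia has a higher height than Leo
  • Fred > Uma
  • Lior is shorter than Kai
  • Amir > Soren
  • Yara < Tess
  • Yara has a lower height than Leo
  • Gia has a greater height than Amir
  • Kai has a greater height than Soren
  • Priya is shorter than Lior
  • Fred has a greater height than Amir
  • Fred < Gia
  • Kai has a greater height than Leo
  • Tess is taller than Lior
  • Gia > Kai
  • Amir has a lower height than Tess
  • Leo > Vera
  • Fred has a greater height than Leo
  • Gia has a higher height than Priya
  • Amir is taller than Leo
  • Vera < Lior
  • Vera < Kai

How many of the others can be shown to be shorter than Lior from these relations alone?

6

Directly below Lior: Vera, Priya, Amir.
One step further: Leo, Soren (5 so far).
One step further: Yara (6 so far).
No other element is forced below Lior by the given relations, so the count is 6.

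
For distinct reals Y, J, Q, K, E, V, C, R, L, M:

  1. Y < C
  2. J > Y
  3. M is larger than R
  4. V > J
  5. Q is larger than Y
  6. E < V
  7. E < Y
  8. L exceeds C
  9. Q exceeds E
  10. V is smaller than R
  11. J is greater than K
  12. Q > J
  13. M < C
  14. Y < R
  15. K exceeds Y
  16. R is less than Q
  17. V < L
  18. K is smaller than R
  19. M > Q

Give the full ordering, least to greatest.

Each adjacent pair is fixed by a given relation: E < Y; Y < K; K < J; J < V; V < R; R < Q; Q < M; M < C; C < L. Chaining them end to end gives the full order.

E < Y < K < J < V < R < Q < M < C < L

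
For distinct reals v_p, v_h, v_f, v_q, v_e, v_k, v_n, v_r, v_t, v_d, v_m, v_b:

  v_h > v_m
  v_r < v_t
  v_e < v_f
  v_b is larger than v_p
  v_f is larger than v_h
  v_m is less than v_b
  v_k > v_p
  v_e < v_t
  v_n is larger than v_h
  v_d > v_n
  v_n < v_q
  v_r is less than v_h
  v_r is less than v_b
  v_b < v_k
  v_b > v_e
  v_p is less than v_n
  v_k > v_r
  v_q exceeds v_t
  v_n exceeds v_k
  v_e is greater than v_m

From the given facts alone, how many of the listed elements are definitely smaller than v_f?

The elements the relations force below v_f are v_m, v_r, v_e, v_h — no chain reaches any other.
That is 4.

4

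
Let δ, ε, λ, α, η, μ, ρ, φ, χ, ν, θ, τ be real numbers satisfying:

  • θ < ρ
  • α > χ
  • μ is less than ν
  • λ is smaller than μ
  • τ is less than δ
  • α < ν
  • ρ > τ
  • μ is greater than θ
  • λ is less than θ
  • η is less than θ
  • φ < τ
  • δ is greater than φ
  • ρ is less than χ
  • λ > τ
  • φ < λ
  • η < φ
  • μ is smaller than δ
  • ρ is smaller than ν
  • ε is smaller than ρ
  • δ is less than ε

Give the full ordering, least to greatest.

η < φ < τ < λ < θ < μ < δ < ε < ρ < χ < α < ν

Each adjacent pair is fixed by a given relation: η < φ; φ < τ; τ < λ; λ < θ; θ < μ; μ < δ; δ < ε; ε < ρ; ρ < χ; χ < α; α < ν. Chaining them end to end gives the full order.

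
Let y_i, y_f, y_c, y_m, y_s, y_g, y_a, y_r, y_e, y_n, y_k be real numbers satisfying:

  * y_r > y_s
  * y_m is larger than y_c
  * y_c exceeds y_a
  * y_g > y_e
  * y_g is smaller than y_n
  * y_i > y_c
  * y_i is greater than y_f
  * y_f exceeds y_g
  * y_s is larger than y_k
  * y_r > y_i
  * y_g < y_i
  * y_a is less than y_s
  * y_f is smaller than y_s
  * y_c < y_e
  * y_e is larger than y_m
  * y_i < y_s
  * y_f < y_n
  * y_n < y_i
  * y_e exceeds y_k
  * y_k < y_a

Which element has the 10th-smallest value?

y_s

Piecing the relations together gives one ordering: y_k < y_a < y_c < y_m < y_e < y_g < y_f < y_n < y_i < y_s < y_r.
Counting 10 from the smallest end gives y_s.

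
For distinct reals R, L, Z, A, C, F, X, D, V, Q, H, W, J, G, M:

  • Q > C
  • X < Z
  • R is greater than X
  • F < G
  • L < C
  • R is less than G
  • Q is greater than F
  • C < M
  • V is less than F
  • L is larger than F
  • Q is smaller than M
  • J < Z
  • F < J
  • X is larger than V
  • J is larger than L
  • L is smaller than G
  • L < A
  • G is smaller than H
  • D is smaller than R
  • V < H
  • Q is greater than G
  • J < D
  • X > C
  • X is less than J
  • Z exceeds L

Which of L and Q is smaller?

L < C < X < J < D < R < G < Q, by transitivity through C, X, J, D, R, G.
So L < Q; L is the smaller of the two.

L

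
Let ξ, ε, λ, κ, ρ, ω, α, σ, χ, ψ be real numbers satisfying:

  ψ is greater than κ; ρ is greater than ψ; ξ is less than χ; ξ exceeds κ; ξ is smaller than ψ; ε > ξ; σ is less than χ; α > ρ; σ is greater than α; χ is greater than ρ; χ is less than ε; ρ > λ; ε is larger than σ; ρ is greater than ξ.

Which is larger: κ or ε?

The relevant relations are κ < ψ; ψ < ρ; ρ < α; α < σ; σ < χ; χ < ε.
Together: κ < ψ < ρ < α < σ < χ < ε.
So κ < ε; ε is the larger of the two.

ε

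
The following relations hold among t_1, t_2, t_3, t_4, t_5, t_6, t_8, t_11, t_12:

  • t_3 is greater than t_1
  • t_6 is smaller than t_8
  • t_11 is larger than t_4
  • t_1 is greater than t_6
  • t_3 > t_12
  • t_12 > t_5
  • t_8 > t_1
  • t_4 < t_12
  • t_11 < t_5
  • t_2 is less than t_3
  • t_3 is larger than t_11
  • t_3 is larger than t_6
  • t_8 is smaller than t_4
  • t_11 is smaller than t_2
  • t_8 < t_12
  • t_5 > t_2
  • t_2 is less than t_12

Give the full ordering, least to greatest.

Each adjacent pair is fixed by a given relation: t_6 < t_1; t_1 < t_8; t_8 < t_4; t_4 < t_11; t_11 < t_2; t_2 < t_5; t_5 < t_12; t_12 < t_3. Chaining them end to end gives the full order.

t_6 < t_1 < t_8 < t_4 < t_11 < t_2 < t_5 < t_12 < t_3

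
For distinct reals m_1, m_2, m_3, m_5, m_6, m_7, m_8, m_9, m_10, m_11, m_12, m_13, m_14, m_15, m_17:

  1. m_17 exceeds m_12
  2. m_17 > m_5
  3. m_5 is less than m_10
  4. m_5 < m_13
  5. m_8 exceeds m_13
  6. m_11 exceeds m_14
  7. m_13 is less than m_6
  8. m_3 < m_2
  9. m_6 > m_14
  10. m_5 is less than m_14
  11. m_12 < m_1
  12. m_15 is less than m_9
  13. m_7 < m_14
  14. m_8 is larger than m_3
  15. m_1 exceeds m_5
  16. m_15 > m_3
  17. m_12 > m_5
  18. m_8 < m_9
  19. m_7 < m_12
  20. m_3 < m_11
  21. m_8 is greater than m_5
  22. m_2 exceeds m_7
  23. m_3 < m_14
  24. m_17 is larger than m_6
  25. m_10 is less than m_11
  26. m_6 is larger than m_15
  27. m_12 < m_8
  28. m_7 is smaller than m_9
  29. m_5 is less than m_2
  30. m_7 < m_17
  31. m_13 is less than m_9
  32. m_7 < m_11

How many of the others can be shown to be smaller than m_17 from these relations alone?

8

The elements the relations force below m_17 are m_3, m_5, m_13, m_15, m_7, m_14, m_12, m_6 — no chain reaches any other.
That is 8.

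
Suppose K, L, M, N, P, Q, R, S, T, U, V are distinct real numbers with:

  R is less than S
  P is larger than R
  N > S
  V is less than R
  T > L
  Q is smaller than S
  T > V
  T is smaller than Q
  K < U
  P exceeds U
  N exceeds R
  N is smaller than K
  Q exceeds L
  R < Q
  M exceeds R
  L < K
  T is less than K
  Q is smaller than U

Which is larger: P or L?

P

L < T and T < Q give L < Q.
With Q < S: L < T < Q < S.
With S < N: L < T < Q < S < N.
Then N < K extends the chain to K.
With K < U: L < T < Q < S < N < K < U.
With U < P: L < T < Q < S < N < K < U < P.
So L < P; P is the larger of the two.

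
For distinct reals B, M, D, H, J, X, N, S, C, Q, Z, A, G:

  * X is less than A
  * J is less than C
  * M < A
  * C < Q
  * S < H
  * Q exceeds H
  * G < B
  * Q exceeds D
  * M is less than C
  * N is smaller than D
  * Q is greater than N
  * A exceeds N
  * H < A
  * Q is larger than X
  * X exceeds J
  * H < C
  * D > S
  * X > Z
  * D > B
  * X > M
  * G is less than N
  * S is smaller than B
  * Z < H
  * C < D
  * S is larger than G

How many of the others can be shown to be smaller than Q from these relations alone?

The elements the relations force below Q are Z, G, S, M, J, X, N, H, B, C, D — no chain reaches any other.
That is 11.

11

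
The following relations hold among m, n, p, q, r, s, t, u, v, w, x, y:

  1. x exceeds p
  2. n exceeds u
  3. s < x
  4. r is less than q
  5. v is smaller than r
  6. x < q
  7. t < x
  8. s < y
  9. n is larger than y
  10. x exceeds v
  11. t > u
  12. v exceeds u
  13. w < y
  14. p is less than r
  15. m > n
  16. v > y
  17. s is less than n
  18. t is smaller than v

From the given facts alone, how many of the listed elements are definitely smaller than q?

9

From q the given relations immediately reach r, x.
From those, s, t, v, p — 6 in total.
From those, u, y — 8 in total.
From those, w — 9 in total.
Nothing else is reachable below q; 9 in all.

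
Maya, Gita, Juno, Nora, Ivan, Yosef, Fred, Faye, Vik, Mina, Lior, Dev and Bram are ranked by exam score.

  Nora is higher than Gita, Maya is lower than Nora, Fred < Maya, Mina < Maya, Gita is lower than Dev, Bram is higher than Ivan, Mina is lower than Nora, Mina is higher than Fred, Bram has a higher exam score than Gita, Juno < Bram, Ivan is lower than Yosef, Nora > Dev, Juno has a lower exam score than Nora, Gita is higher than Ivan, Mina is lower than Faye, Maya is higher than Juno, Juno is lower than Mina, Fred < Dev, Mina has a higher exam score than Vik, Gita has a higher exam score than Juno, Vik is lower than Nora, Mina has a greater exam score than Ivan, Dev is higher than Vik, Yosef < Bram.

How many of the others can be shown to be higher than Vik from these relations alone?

5

The elements the relations force above Vik are Dev, Mina, Maya, Nora, Faye — no chain reaches any other.
That is 5.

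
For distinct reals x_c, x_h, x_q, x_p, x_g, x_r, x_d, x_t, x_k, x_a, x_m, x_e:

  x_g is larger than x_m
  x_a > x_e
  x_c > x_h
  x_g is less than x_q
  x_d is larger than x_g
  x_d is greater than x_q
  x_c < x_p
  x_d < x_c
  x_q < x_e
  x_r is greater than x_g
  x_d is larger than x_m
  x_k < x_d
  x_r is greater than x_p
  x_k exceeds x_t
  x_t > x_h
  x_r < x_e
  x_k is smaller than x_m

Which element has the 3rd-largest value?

x_r

The consecutive relations fix a unique order: x_h < x_t < x_k < x_m < x_g < x_q < x_d < x_c < x_p < x_r < x_e < x_a.
The 3rd largest is x_r.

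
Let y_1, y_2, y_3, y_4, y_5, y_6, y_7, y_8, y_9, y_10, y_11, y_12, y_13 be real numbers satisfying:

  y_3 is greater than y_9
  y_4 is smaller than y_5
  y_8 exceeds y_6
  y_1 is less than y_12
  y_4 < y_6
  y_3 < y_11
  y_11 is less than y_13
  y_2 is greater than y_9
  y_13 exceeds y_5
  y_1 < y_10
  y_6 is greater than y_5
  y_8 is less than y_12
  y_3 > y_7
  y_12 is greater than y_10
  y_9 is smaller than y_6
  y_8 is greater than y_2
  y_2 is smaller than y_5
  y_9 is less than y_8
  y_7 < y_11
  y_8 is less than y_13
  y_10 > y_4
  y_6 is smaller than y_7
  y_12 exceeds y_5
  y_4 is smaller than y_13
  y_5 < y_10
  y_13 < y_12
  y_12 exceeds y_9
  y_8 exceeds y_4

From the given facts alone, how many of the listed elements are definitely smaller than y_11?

The elements the relations force below y_11 are y_9, y_4, y_2, y_5, y_6, y_7, y_3 — no chain reaches any other.
That is 7.

7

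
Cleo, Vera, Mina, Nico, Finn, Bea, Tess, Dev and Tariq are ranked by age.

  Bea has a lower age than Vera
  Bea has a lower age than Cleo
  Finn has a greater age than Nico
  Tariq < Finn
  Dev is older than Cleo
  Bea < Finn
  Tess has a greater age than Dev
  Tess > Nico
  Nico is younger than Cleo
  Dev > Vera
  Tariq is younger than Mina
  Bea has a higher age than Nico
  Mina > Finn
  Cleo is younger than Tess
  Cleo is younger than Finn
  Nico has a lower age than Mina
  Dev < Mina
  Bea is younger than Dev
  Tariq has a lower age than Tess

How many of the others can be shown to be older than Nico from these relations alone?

7

The elements the relations force above Nico are Bea, Vera, Cleo, Dev, Finn, Tess, Mina — no chain reaches any other.
That is 7.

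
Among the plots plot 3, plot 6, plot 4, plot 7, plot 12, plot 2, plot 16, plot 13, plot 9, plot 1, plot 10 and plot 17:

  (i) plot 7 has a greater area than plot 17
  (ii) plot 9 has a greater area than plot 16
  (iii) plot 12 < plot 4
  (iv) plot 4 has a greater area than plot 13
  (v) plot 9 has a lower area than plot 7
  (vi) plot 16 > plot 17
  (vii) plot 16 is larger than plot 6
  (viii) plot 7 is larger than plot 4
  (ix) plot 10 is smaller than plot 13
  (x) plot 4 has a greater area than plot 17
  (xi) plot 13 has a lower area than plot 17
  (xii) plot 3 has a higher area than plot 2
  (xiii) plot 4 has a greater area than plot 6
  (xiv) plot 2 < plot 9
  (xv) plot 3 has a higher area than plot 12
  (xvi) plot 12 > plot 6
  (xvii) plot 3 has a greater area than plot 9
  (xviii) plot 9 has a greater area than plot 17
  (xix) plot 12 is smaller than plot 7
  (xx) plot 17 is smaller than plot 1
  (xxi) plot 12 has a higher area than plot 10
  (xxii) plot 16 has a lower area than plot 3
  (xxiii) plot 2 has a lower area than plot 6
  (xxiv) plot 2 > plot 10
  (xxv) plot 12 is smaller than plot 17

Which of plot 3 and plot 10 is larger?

plot 3

plot 10 < plot 2 and plot 2 < plot 6 give plot 10 < plot 6.
Then plot 6 < plot 12 extends the chain to plot 12.
With plot 12 < plot 17: plot 10 < plot 2 < plot 6 < plot 12 < plot 17.
Then plot 17 < plot 16 extends the chain to plot 16.
With plot 16 < plot 9: plot 10 < plot 2 < plot 6 < plot 12 < plot 17 < plot 16 < plot 9.
Then plot 9 < plot 3 extends the chain to plot 3.
So plot 10 < plot 3; plot 3 is the larger of the two.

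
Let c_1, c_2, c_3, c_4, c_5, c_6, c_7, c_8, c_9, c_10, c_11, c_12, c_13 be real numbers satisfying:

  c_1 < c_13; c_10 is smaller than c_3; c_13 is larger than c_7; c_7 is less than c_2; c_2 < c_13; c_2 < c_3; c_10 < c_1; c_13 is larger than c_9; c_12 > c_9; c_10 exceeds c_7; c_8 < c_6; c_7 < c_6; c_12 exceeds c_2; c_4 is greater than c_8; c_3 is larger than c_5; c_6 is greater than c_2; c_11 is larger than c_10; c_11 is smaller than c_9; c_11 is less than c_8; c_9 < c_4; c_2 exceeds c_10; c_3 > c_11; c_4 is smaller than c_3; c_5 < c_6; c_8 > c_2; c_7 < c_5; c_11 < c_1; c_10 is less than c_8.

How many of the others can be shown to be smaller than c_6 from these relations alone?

The elements the relations force below c_6 are c_7, c_10, c_2, c_11, c_5, c_8 — no chain reaches any other.
That is 6.

6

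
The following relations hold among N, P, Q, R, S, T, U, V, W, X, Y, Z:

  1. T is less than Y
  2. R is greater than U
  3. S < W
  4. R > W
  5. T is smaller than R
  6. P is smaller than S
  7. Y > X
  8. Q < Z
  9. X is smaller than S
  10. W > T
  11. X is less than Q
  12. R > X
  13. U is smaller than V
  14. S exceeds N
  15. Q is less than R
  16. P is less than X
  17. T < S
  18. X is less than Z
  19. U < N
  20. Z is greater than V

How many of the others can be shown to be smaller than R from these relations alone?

8

The elements the relations force below R are P, U, N, X, T, S, Q, W — no chain reaches any other.
That is 8.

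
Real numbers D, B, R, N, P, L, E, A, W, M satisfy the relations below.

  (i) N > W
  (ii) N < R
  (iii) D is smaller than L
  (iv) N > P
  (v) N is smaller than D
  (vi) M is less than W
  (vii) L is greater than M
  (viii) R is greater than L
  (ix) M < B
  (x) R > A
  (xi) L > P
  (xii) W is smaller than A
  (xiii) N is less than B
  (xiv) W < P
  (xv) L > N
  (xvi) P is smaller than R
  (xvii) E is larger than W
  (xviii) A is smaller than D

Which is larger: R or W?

W < P and P < N give W < N.
Then N < D extends the chain to D.
Then D < L extends the chain to L.
With L < R: W < P < N < D < L < R.
So W < R; R is the larger of the two.

R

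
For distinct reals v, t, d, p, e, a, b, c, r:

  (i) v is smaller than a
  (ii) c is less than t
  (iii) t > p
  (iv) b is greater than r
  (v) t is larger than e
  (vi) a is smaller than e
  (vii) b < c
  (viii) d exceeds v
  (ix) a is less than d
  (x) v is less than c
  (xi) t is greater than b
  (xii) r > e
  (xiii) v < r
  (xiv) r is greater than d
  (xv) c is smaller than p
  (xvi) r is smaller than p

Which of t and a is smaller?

a < d < r < b < c < p < t, by transitivity through d, r, b, c, p.
So a < t; a is the smaller of the two.

a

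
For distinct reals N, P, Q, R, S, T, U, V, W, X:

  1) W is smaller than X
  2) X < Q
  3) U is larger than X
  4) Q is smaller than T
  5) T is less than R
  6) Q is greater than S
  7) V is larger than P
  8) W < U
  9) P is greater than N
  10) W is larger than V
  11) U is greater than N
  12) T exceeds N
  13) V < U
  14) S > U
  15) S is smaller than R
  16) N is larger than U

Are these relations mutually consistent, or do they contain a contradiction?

We have U < N stated directly, yet also N < P < V < W < X < U by chaining the others — so N < U. Contradiction.

inconsistent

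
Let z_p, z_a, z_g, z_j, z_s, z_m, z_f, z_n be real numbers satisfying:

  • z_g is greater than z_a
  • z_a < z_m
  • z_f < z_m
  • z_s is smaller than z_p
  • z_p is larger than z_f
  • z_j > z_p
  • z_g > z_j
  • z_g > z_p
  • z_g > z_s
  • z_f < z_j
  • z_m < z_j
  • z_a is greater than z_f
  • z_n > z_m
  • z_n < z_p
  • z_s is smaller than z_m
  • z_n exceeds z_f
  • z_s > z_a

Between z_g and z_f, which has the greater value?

The relevant relations are z_f < z_a; z_a < z_s; z_s < z_m; z_m < z_n; z_n < z_p; z_p < z_j; z_j < z_g.
Together: z_f < z_a < z_s < z_m < z_n < z_p < z_j < z_g.
So z_f < z_g; z_g is the larger of the two.

z_g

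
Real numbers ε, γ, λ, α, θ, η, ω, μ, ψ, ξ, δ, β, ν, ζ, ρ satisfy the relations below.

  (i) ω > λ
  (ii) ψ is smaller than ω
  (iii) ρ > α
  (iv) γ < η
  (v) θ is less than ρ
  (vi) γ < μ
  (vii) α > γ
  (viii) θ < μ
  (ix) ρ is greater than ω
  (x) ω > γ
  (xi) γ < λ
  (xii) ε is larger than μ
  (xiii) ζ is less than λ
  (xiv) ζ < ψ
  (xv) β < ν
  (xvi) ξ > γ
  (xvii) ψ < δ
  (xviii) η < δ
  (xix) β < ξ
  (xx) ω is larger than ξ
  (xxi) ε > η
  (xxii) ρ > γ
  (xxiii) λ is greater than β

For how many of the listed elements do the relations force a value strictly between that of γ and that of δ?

1

Chaining upward from γ reaches: η, ξ, μ, λ, ω, ε, α, ρ.
Chaining downward from δ reaches: η, ζ, ψ.
Strictly between γ and δ are those in both lists: η — 1 element.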